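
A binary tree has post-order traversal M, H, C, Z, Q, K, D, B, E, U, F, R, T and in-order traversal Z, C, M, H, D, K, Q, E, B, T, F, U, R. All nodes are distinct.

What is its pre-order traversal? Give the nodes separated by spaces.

The last element of post-order is the root; it splits in-order into left and right subtrees.
Root T: left subtree has 9 nodes {Z, C, M, H, D, K, Q, E, B}, right has 3 {F, U, R}.
  Root E: left subtree has 7 nodes {Z, C, M, H, D, K, Q}, right has 1 {B}.
    Root D: left subtree has 4 nodes {Z, C, M, H}, right has 2 {K, Q}.
      Root Z: left subtree has 0 nodes { }, right has 3 {C, M, H}.
        Root C: left subtree has 0 nodes { }, right has 2 {M, H}.
          Root H: left subtree has 1 node {M}, right has 0 { }.
      Root K: left subtree has 0 nodes { }, right has 1 {Q}.
  Root R: left subtree has 2 nodes {F, U}, right has 0 { }.
    Root F: left subtree has 0 nodes { }, right has 1 {U}.

T E D Z C H M K Q B R F U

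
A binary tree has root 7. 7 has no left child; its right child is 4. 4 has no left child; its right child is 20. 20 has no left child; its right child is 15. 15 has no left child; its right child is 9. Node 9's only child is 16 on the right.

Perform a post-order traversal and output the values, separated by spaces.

Post-order visits the left subtree, then the right subtree, then the node.
At 7: no left child.
At 7: go right to 4.
  At 4: no left child.
  At 4: go right to 20.
    At 20: no left child.
    At 20: go right to 15.
      At 15: no left child.
      At 15: go right to 9.
        At 9: no left child.
        At 9: go right to 16.
          16 is a leaf — visit 16.
        Visit 9.
      Visit 15.
    Visit 20.
  Visit 4.
Visit 7.

16 9 15 20 4 7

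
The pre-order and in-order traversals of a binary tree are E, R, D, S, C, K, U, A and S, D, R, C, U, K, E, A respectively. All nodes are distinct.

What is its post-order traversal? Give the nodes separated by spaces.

The first element of pre-order is the root; it splits in-order into left and right subtrees.
Root E: left subtree has 6 nodes {S, D, R, C, U, K}, right has 1 {A}.
  Root R: left subtree has 2 nodes {S, D}, right has 3 {C, U, K}.
    Root D: left subtree has 1 node {S}, right has 0 { }.
    Root C: left subtree has 0 nodes { }, right has 2 {U, K}.
      Root K: left subtree has 1 node {U}, right has 0 { }.

S D U K C R A E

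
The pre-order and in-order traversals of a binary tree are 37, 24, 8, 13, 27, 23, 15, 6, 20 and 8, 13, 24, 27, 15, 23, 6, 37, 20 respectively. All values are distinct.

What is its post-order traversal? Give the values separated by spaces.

The first element of pre-order is the root; it splits in-order into left and right subtrees.
Root 37: left subtree has 7 nodes {8, 13, 24, 27, 15, 23, 6}, right has 1 {20}.
  Root 24: left subtree has 2 nodes {8, 13}, right has 4 {27, 15, 23, 6}.
    Root 8: left subtree has 0 nodes { }, right has 1 {13}.
    Root 27: left subtree has 0 nodes { }, right has 3 {15, 23, 6}.
      Root 23: left subtree has 1 node {15}, right has 1 {6}.

13 8 15 6 23 27 24 20 37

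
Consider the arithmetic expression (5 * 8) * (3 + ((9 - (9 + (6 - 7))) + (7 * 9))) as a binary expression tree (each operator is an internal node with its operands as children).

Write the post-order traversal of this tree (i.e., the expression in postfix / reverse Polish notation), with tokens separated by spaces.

Post-order on an expression tree gives postfix notation: for each operator, emit left operand, right operand, then the operator.

5 8 * 3 9 9 6 7 - + - 7 9 * + + *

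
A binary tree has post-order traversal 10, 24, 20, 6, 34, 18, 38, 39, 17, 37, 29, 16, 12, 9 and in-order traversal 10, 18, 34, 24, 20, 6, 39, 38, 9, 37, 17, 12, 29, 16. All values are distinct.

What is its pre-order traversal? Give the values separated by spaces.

The last element of post-order is the root; it splits in-order into left and right subtrees.
Root 9: left subtree has 8 nodes {10, 18, 34, 24, 20, 6, 39, 38}, right has 5 {37, 17, 12, 29, 16}.
  Root 39: left subtree has 6 nodes {10, 18, 34, 24, 20, 6}, right has 1 {38}.
    Root 18: left subtree has 1 node {10}, right has 4 {34, 24, 20, 6}.
      Root 34: left subtree has 0 nodes { }, right has 3 {24, 20, 6}.
        Root 6: left subtree has 2 nodes {24, 20}, right has 0 { }.
          Root 20: left subtree has 1 node {24}, right has 0 { }.
  Root 12: left subtree has 2 nodes {37, 17}, right has 2 {29, 16}.
    Root 37: left subtree has 0 nodes { }, right has 1 {17}.
    Root 16: left subtree has 1 node {29}, right has 0 { }.

9 39 18 10 34 6 20 24 38 12 37 17 16 29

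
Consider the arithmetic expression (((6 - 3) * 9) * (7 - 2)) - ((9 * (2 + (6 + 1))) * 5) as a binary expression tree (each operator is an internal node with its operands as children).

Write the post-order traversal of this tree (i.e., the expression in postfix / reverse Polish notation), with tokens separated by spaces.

Post-order on an expression tree gives postfix notation: for each operator, emit left operand, right operand, then the operator.

6 3 - 9 * 7 2 - * 9 2 6 1 + + * 5 * -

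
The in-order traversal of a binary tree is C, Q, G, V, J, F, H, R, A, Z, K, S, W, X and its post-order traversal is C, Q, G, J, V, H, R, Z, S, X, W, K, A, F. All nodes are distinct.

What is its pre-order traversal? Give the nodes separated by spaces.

F V G Q C J A R H K Z W S X

The last element of post-order is the root; it splits in-order into left and right subtrees.
Root F: left subtree has 5 nodes {C, Q, G, V, J}, right has 8 {H, R, A, Z, K, S, W, X}.
  Root V: left subtree has 3 nodes {C, Q, G}, right has 1 {J}.
    Root G: left subtree has 2 nodes {C, Q}, right has 0 { }.
      Root Q: left subtree has 1 node {C}, right has 0 { }.
  Root A: left subtree has 2 nodes {H, R}, right has 5 {Z, K, S, W, X}.
    Root R: left subtree has 1 node {H}, right has 0 { }.
    Root K: left subtree has 1 node {Z}, right has 3 {S, W, X}.
      Root W: left subtree has 1 node {S}, right has 1 {X}.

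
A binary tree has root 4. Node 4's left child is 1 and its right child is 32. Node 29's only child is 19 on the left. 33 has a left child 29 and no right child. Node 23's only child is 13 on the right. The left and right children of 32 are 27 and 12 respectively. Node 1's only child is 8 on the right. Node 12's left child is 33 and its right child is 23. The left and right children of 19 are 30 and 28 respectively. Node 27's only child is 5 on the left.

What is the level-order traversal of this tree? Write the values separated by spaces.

4 1 32 8 27 12 5 33 23 29 13 19 30 28

Level-order visits nodes level by level from the root, left to right within each level.
Level 0: 4
Level 1: 1, 32
Level 2: 8, 27, 12
Level 3: 5, 33, 23
Level 4: 29, 13
Level 5: 19
Level 6: 30, 28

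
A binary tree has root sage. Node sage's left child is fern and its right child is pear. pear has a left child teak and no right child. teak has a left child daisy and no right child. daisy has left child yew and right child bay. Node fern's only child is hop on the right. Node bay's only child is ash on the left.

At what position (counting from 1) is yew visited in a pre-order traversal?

7

Pre-order visits the node, then its left subtree, then its right subtree.
Visit sage.
At sage: go left to fern.
  Visit fern.
  At fern: no left child.
  At fern: go right to hop.
    hop is a leaf — visit hop.
At sage: go right to pear.
  Visit pear.
  At pear: go left to teak.
    Visit teak.
    At teak: go left to daisy.
      Visit daisy.
      At daisy: go left to yew.
        yew is a leaf — visit yew.
      At daisy: go right to bay.
        Visit bay.
        At bay: go left to ash.
          ash is a leaf — visit ash.
        At bay: no right child.
    At teak: no right child.
  At pear: no right child.
Full pre-order sequence: sage, fern, hop, pear, teak, daisy, yew, bay, ash.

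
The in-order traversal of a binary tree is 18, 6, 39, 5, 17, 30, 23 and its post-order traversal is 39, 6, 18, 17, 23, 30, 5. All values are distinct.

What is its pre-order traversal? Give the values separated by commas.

5, 18, 6, 39, 30, 17, 23

The last element of post-order is the root; it splits in-order into left and right subtrees.
Root 5: left subtree has 3 nodes {18, 6, 39}, right has 3 {17, 30, 23}.
  Root 18: left subtree has 0 nodes { }, right has 2 {6, 39}.
    Root 6: left subtree has 0 nodes { }, right has 1 {39}.
  Root 30: left subtree has 1 node {17}, right has 1 {23}.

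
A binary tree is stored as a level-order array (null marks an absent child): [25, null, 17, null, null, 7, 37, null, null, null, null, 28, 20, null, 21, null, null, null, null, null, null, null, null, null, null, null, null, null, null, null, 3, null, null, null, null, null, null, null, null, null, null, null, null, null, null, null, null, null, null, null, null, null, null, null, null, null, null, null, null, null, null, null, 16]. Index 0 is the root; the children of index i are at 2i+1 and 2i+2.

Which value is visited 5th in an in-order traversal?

In-order visits the left subtree, then the node, then the right subtree.
At 25: no left child.
Visit 25.
At 25: go right to 17.
  At 17: go left to 7.
    At 7: go left to 28.
      28 is a leaf — visit 28.
    Visit 7.
    At 7: go right to 20.
      20 is a leaf — visit 20.
  Visit 17.
  At 17: go right to 37.
    At 37: no left child.
    Visit 37.
    At 37: go right to 21.
      At 21: no left child.
      Visit 21.
      At 21: go right to 3.
        At 3: no left child.
        Visit 3.
        At 3: go right to 16.
          16 is a leaf — visit 16.
Full in-order sequence: 25, 28, 7, 20, 17, 37, 21, 3, 16.

17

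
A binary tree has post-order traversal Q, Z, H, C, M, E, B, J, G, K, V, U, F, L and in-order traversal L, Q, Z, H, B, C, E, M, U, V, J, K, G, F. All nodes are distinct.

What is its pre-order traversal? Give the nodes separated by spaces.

The last element of post-order is the root; it splits in-order into left and right subtrees.
Root L: left subtree has 0 nodes { }, right has 13 {Q, Z, H, B, C, E, M, U, V, J, K, G, F}.
  Root F: left subtree has 12 nodes {Q, Z, H, B, C, E, M, U, V, J, K, G}, right has 0 { }.
    Root U: left subtree has 7 nodes {Q, Z, H, B, C, E, M}, right has 4 {V, J, K, G}.
      Root B: left subtree has 3 nodes {Q, Z, H}, right has 3 {C, E, M}.
        Root H: left subtree has 2 nodes {Q, Z}, right has 0 { }.
          Root Z: left subtree has 1 node {Q}, right has 0 { }.
        Root E: left subtree has 1 node {C}, right has 1 {M}.
      Root V: left subtree has 0 nodes { }, right has 3 {J, K, G}.
        Root K: left subtree has 1 node {J}, right has 1 {G}.

L F U B H Z Q E C M V K J G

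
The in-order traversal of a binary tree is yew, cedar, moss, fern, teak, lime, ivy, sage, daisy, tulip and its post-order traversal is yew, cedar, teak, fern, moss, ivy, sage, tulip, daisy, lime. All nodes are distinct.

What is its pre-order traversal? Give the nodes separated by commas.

lime, moss, cedar, yew, fern, teak, daisy, sage, ivy, tulip

The last element of post-order is the root; it splits in-order into left and right subtrees.
Root lime: left subtree has 5 nodes {yew, cedar, moss, fern, teak}, right has 4 {ivy, sage, daisy, tulip}.
  Root moss: left subtree has 2 nodes {yew, cedar}, right has 2 {fern, teak}.
    Root cedar: left subtree has 1 node {yew}, right has 0 { }.
    Root fern: left subtree has 0 nodes { }, right has 1 {teak}.
  Root daisy: left subtree has 2 nodes {ivy, sage}, right has 1 {tulip}.
    Root sage: left subtree has 1 node {ivy}, right has 0 { }.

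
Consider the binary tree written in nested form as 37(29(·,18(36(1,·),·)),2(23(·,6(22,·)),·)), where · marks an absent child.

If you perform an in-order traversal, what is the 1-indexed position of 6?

In-order visits the left subtree, then the node, then the right subtree.
At 37: go left to 29.
  At 29: no left child.
  Visit 29.
  At 29: go right to 18.
    At 18: go left to 36.
      At 36: go left to 1.
        1 is a leaf — visit 1.
      Visit 36.
      At 36: no right child.
    Visit 18.
    At 18: no right child.
Visit 37.
At 37: go right to 2.
  At 2: go left to 23.
    At 23: no left child.
    Visit 23.
    At 23: go right to 6.
      At 6: go left to 22.
        22 is a leaf — visit 22.
      Visit 6.
      At 6: no right child.
  Visit 2.
  At 2: no right child.
Full in-order sequence: 29, 1, 36, 18, 37, 23, 22, 6, 2.

8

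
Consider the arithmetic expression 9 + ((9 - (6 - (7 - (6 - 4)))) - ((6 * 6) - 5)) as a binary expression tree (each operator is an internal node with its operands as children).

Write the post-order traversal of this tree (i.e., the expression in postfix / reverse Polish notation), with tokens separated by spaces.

9 9 6 7 6 4 - - - - 6 6 * 5 - - +

Post-order on an expression tree gives postfix notation: for each operator, emit left operand, right operand, then the operator.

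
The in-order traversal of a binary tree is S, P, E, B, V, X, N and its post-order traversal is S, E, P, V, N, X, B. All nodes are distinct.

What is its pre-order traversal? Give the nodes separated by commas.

The last element of post-order is the root; it splits in-order into left and right subtrees.
Root B: left subtree has 3 nodes {S, P, E}, right has 3 {V, X, N}.
  Root P: left subtree has 1 node {S}, right has 1 {E}.
  Root X: left subtree has 1 node {V}, right has 1 {N}.

B, P, S, E, X, V, N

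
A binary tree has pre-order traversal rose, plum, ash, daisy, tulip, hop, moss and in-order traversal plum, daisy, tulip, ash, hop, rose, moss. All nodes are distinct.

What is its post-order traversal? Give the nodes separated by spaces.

tulip daisy hop ash plum moss rose

The first element of pre-order is the root; it splits in-order into left and right subtrees.
Root rose: left subtree has 5 nodes {plum, daisy, tulip, ash, hop}, right has 1 {moss}.
  Root plum: left subtree has 0 nodes { }, right has 4 {daisy, tulip, ash, hop}.
    Root ash: left subtree has 2 nodes {daisy, tulip}, right has 1 {hop}.
      Root daisy: left subtree has 0 nodes { }, right has 1 {tulip}.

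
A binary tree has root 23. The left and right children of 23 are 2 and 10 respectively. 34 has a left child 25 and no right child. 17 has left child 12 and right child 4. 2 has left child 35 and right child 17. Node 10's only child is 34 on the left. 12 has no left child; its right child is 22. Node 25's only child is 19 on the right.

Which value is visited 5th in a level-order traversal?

17

Level-order visits nodes level by level from the root, left to right within each level.
Level 0: 23
Level 1: 2, 10
Level 2: 35, 17, 34
Level 3: 12, 4, 25
Level 4: 22, 19
Full level-order sequence: 23, 2, 10, 35, 17, 34, 12, 4, 25, 22, 19.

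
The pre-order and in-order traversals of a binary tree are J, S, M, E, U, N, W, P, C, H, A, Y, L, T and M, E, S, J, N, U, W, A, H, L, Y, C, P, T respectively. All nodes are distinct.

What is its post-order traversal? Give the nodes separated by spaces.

E M S N A L Y H C T P W U J

The first element of pre-order is the root; it splits in-order into left and right subtrees.
Root J: left subtree has 3 nodes {M, E, S}, right has 10 {N, U, W, A, H, L, Y, C, P, T}.
  Root S: left subtree has 2 nodes {M, E}, right has 0 { }.
    Root M: left subtree has 0 nodes { }, right has 1 {E}.
  Root U: left subtree has 1 node {N}, right has 8 {W, A, H, L, Y, C, P, T}.
    Root W: left subtree has 0 nodes { }, right has 7 {A, H, L, Y, C, P, T}.
      Root P: left subtree has 5 nodes {A, H, L, Y, C}, right has 1 {T}.
        Root C: left subtree has 4 nodes {A, H, L, Y}, right has 0 { }.
          Root H: left subtree has 1 node {A}, right has 2 {L, Y}.
            Root Y: left subtree has 1 node {L}, right has 0 { }.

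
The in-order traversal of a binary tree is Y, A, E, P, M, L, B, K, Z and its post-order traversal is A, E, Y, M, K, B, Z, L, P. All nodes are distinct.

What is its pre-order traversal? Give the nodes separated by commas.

P, Y, E, A, L, M, Z, B, K

The last element of post-order is the root; it splits in-order into left and right subtrees.
Root P: left subtree has 3 nodes {Y, A, E}, right has 5 {M, L, B, K, Z}.
  Root Y: left subtree has 0 nodes { }, right has 2 {A, E}.
    Root E: left subtree has 1 node {A}, right has 0 { }.
  Root L: left subtree has 1 node {M}, right has 3 {B, K, Z}.
    Root Z: left subtree has 2 nodes {B, K}, right has 0 { }.
      Root B: left subtree has 0 nodes { }, right has 1 {K}.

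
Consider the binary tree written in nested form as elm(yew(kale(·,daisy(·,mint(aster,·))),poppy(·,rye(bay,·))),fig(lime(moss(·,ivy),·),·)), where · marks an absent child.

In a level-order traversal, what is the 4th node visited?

Level-order visits nodes level by level from the root, left to right within each level.
Level 0: elm
Level 1: yew, fig
Level 2: kale, poppy, lime
Level 3: daisy, rye, moss
Level 4: mint, bay, ivy
Level 5: aster
Full level-order sequence: elm, yew, fig, kale, poppy, lime, daisy, rye, moss, mint, bay, ivy, aster.

kale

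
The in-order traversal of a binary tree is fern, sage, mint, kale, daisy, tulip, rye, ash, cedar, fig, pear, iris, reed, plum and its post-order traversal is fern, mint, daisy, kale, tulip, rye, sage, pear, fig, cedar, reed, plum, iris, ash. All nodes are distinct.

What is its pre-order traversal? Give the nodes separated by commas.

The last element of post-order is the root; it splits in-order into left and right subtrees.
Root ash: left subtree has 7 nodes {fern, sage, mint, kale, daisy, tulip, rye}, right has 6 {cedar, fig, pear, iris, reed, plum}.
  Root sage: left subtree has 1 node {fern}, right has 5 {mint, kale, daisy, tulip, rye}.
    Root rye: left subtree has 4 nodes {mint, kale, daisy, tulip}, right has 0 { }.
      Root tulip: left subtree has 3 nodes {mint, kale, daisy}, right has 0 { }.
        Root kale: left subtree has 1 node {mint}, right has 1 {daisy}.
  Root iris: left subtree has 3 nodes {cedar, fig, pear}, right has 2 {reed, plum}.
    Root cedar: left subtree has 0 nodes { }, right has 2 {fig, pear}.
      Root fig: left subtree has 0 nodes { }, right has 1 {pear}.
    Root plum: left subtree has 1 node {reed}, right has 0 { }.

ash, sage, fern, rye, tulip, kale, mint, daisy, iris, cedar, fig, pear, plum, reed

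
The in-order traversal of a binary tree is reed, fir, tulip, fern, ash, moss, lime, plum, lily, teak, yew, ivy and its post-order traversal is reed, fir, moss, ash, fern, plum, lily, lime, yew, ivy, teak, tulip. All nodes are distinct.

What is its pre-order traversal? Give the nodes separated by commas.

tulip, fir, reed, teak, lime, fern, ash, moss, lily, plum, ivy, yew

The last element of post-order is the root; it splits in-order into left and right subtrees.
Root tulip: left subtree has 2 nodes {reed, fir}, right has 9 {fern, ash, moss, lime, plum, lily, teak, yew, ivy}.
  Root fir: left subtree has 1 node {reed}, right has 0 { }.
  Root teak: left subtree has 6 nodes {fern, ash, moss, lime, plum, lily}, right has 2 {yew, ivy}.
    Root lime: left subtree has 3 nodes {fern, ash, moss}, right has 2 {plum, lily}.
      Root fern: left subtree has 0 nodes { }, right has 2 {ash, moss}.
        Root ash: left subtree has 0 nodes { }, right has 1 {moss}.
      Root lily: left subtree has 1 node {plum}, right has 0 { }.
    Root ivy: left subtree has 1 node {yew}, right has 0 { }.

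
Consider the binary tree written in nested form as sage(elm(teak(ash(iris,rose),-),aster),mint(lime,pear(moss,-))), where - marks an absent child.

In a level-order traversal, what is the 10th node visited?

iris

Level-order visits nodes level by level from the root, left to right within each level.
Level 0: sage
Level 1: elm, mint
Level 2: teak, aster, lime, pear
Level 3: ash, moss
Level 4: iris, rose
Full level-order sequence: sage, elm, mint, teak, aster, lime, pear, ash, moss, iris, rose.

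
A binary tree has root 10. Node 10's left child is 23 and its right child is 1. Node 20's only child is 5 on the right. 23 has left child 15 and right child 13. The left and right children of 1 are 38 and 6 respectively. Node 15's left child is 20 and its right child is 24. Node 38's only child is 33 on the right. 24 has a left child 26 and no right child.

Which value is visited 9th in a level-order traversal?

Level-order visits nodes level by level from the root, left to right within each level.
Level 0: 10
Level 1: 23, 1
Level 2: 15, 13, 38, 6
Level 3: 20, 24, 33
Level 4: 5, 26
Full level-order sequence: 10, 23, 1, 15, 13, 38, 6, 20, 24, 33, 5, 26.

24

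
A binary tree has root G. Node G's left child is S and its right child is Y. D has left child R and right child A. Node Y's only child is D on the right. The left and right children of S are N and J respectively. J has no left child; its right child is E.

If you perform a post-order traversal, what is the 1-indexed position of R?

5

Post-order visits the left subtree, then the right subtree, then the node.
At G: go left to S.
  At S: go left to N.
    N is a leaf — visit N.
  At S: go right to J.
    At J: no left child.
    At J: go right to E.
      E is a leaf — visit E.
    Visit J.
  Visit S.
At G: go right to Y.
  At Y: no left child.
  At Y: go right to D.
    At D: go left to R.
      R is a leaf — visit R.
    At D: go right to A.
      A is a leaf — visit A.
    Visit D.
  Visit Y.
Visit G.
Full post-order sequence: N, E, J, S, R, A, D, Y, G.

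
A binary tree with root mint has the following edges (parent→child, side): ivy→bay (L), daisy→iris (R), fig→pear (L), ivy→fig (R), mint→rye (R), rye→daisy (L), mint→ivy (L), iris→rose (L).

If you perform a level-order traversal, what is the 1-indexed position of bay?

Level-order visits nodes level by level from the root, left to right within each level.
Level 0: mint
Level 1: ivy, rye
Level 2: bay, fig, daisy
Level 3: pear, iris
Level 4: rose
Full level-order sequence: mint, ivy, rye, bay, fig, daisy, pear, iris, rose.

4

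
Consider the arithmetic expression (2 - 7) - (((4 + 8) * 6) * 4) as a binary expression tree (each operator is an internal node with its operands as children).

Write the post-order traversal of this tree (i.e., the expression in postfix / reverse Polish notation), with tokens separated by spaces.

2 7 - 4 8 + 6 * 4 * -

Post-order on an expression tree gives postfix notation: for each operator, emit left operand, right operand, then the operator.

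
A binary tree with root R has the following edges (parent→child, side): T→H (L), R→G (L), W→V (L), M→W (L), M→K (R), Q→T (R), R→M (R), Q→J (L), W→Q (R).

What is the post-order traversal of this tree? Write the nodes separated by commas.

Post-order visits the left subtree, then the right subtree, then the node.
At R: go left to G.
  G is a leaf — visit G.
At R: go right to M.
  At M: go left to W.
    At W: go left to V.
      V is a leaf — visit V.
    At W: go right to Q.
      At Q: go left to J.
        J is a leaf — visit J.
      At Q: go right to T.
        At T: go left to H.
          H is a leaf — visit H.
        At T: no right child.
        Visit T.
      Visit Q.
    Visit W.
  At M: go right to K.
    K is a leaf — visit K.
  Visit M.
Visit R.

G, V, J, H, T, Q, W, K, M, R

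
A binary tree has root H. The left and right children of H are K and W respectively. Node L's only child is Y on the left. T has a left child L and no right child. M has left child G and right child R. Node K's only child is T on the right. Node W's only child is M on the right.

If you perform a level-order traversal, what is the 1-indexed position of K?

Level-order visits nodes level by level from the root, left to right within each level.
Level 0: H
Level 1: K, W
Level 2: T, M
Level 3: L, G, R
Level 4: Y
Full level-order sequence: H, K, W, T, M, L, G, R, Y.

2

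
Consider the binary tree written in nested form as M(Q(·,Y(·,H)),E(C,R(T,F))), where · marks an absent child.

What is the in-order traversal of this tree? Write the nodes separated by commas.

Q, Y, H, M, C, E, T, R, F

In-order visits the left subtree, then the node, then the right subtree.
At M: go left to Q.
  At Q: no left child.
  Visit Q.
  At Q: go right to Y.
    At Y: no left child.
    Visit Y.
    At Y: go right to H.
      H is a leaf — visit H.
Visit M.
At M: go right to E.
  At E: go left to C.
    C is a leaf — visit C.
  Visit E.
  At E: go right to R.
    At R: go left to T.
      T is a leaf — visit T.
    Visit R.
    At R: go right to F.
      F is a leaf — visit F.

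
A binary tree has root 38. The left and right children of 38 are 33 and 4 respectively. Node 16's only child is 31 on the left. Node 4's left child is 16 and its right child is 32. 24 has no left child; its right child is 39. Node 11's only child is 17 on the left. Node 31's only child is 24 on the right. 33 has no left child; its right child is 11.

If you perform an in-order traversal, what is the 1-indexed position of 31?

5

In-order visits the left subtree, then the node, then the right subtree.
At 38: go left to 33.
  At 33: no left child.
  Visit 33.
  At 33: go right to 11.
    At 11: go left to 17.
      17 is a leaf — visit 17.
    Visit 11.
    At 11: no right child.
Visit 38.
At 38: go right to 4.
  At 4: go left to 16.
    At 16: go left to 31.
      At 31: no left child.
      Visit 31.
      At 31: go right to 24.
        At 24: no left child.
        Visit 24.
        At 24: go right to 39.
          39 is a leaf — visit 39.
    Visit 16.
    At 16: no right child.
  Visit 4.
  At 4: go right to 32.
    32 is a leaf — visit 32.
Full in-order sequence: 33, 17, 11, 38, 31, 24, 39, 16, 4, 32.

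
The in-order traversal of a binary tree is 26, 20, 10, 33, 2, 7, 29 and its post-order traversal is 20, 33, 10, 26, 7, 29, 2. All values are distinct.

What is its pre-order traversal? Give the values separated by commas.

The last element of post-order is the root; it splits in-order into left and right subtrees.
Root 2: left subtree has 4 nodes {26, 20, 10, 33}, right has 2 {7, 29}.
  Root 26: left subtree has 0 nodes { }, right has 3 {20, 10, 33}.
    Root 10: left subtree has 1 node {20}, right has 1 {33}.
  Root 29: left subtree has 1 node {7}, right has 0 { }.

2, 26, 10, 20, 33, 29, 7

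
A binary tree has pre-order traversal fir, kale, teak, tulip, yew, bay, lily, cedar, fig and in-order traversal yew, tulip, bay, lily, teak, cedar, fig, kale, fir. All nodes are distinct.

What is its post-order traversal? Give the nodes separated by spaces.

The first element of pre-order is the root; it splits in-order into left and right subtrees.
Root fir: left subtree has 8 nodes {yew, tulip, bay, lily, teak, cedar, fig, kale}, right has 0 { }.
  Root kale: left subtree has 7 nodes {yew, tulip, bay, lily, teak, cedar, fig}, right has 0 { }.
    Root teak: left subtree has 4 nodes {yew, tulip, bay, lily}, right has 2 {cedar, fig}.
      Root tulip: left subtree has 1 node {yew}, right has 2 {bay, lily}.
        Root bay: left subtree has 0 nodes { }, right has 1 {lily}.
      Root cedar: left subtree has 0 nodes { }, right has 1 {fig}.

yew lily bay tulip fig cedar teak kale fir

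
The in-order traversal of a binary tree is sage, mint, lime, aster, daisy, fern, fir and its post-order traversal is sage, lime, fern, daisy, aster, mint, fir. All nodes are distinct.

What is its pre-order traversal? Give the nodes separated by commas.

fir, mint, sage, aster, lime, daisy, fern

The last element of post-order is the root; it splits in-order into left and right subtrees.
Root fir: left subtree has 6 nodes {sage, mint, lime, aster, daisy, fern}, right has 0 { }.
  Root mint: left subtree has 1 node {sage}, right has 4 {lime, aster, daisy, fern}.
    Root aster: left subtree has 1 node {lime}, right has 2 {daisy, fern}.
      Root daisy: left subtree has 0 nodes { }, right has 1 {fern}.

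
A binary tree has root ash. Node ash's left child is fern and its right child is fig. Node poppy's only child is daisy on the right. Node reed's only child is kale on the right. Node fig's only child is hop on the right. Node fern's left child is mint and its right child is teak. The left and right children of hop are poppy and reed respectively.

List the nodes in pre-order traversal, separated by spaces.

ash fern mint teak fig hop poppy daisy reed kale

Pre-order visits the node, then its left subtree, then its right subtree.
Visit ash.
At ash: go left to fern.
  Visit fern.
  At fern: go left to mint.
    mint is a leaf — visit mint.
  At fern: go right to teak.
    teak is a leaf — visit teak.
At ash: go right to fig.
  Visit fig.
  At fig: no left child.
  At fig: go right to hop.
    Visit hop.
    At hop: go left to poppy.
      Visit poppy.
      At poppy: no left child.
      At poppy: go right to daisy.
        daisy is a leaf — visit daisy.
    At hop: go right to reed.
      Visit reed.
      At reed: no left child.
      At reed: go right to kale.
        kale is a leaf — visit kale.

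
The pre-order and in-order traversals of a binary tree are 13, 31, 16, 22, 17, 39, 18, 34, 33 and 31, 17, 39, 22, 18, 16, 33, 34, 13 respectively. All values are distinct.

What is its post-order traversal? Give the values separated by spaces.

39 17 18 22 33 34 16 31 13

The first element of pre-order is the root; it splits in-order into left and right subtrees.
Root 13: left subtree has 8 nodes {31, 17, 39, 22, 18, 16, 33, 34}, right has 0 { }.
  Root 31: left subtree has 0 nodes { }, right has 7 {17, 39, 22, 18, 16, 33, 34}.
    Root 16: left subtree has 4 nodes {17, 39, 22, 18}, right has 2 {33, 34}.
      Root 22: left subtree has 2 nodes {17, 39}, right has 1 {18}.
        Root 17: left subtree has 0 nodes { }, right has 1 {39}.
      Root 34: left subtree has 1 node {33}, right has 0 { }.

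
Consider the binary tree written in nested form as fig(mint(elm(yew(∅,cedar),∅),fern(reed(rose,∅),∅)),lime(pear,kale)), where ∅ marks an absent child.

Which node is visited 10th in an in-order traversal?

lime

In-order visits the left subtree, then the node, then the right subtree.
At fig: go left to mint.
  At mint: go left to elm.
    At elm: go left to yew.
      At yew: no left child.
      Visit yew.
      At yew: go right to cedar.
        cedar is a leaf — visit cedar.
    Visit elm.
    At elm: no right child.
  Visit mint.
  At mint: go right to fern.
    At fern: go left to reed.
      At reed: go left to rose.
        rose is a leaf — visit rose.
      Visit reed.
      At reed: no right child.
    Visit fern.
    At fern: no right child.
Visit fig.
At fig: go right to lime.
  At lime: go left to pear.
    pear is a leaf — visit pear.
  Visit lime.
  At lime: go right to kale.
    kale is a leaf — visit kale.
Full in-order sequence: yew, cedar, elm, mint, rose, reed, fern, fig, pear, lime, kale.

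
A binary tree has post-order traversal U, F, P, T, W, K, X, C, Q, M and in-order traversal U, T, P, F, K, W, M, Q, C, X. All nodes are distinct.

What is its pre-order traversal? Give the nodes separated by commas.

The last element of post-order is the root; it splits in-order into left and right subtrees.
Root M: left subtree has 6 nodes {U, T, P, F, K, W}, right has 3 {Q, C, X}.
  Root K: left subtree has 4 nodes {U, T, P, F}, right has 1 {W}.
    Root T: left subtree has 1 node {U}, right has 2 {P, F}.
      Root P: left subtree has 0 nodes { }, right has 1 {F}.
  Root Q: left subtree has 0 nodes { }, right has 2 {C, X}.
    Root C: left subtree has 0 nodes { }, right has 1 {X}.

M, K, T, U, P, F, W, Q, C, X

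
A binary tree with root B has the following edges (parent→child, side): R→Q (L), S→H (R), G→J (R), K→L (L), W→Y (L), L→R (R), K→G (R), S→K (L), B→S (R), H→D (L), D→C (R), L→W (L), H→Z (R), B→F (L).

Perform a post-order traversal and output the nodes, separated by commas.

F, Y, W, Q, R, L, J, G, K, C, D, Z, H, S, B

Post-order visits the left subtree, then the right subtree, then the node.
At B: go left to F.
  F is a leaf — visit F.
At B: go right to S.
  At S: go left to K.
    At K: go left to L.
      At L: go left to W.
        At W: go left to Y.
          Y is a leaf — visit Y.
        At W: no right child.
        Visit W.
      At L: go right to R.
        At R: go left to Q.
          Q is a leaf — visit Q.
        At R: no right child.
        Visit R.
      Visit L.
    At K: go right to G.
      At G: no left child.
      At G: go right to J.
        J is a leaf — visit J.
      Visit G.
    Visit K.
  At S: go right to H.
    At H: go left to D.
      At D: no left child.
      At D: go right to C.
        C is a leaf — visit C.
      Visit D.
    At H: go right to Z.
      Z is a leaf — visit Z.
    Visit H.
  Visit S.
Visit B.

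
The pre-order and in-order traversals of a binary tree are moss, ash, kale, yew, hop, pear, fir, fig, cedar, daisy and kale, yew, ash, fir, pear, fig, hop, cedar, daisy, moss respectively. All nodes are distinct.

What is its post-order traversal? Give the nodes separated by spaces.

The first element of pre-order is the root; it splits in-order into left and right subtrees.
Root moss: left subtree has 9 nodes {kale, yew, ash, fir, pear, fig, hop, cedar, daisy}, right has 0 { }.
  Root ash: left subtree has 2 nodes {kale, yew}, right has 6 {fir, pear, fig, hop, cedar, daisy}.
    Root kale: left subtree has 0 nodes { }, right has 1 {yew}.
    Root hop: left subtree has 3 nodes {fir, pear, fig}, right has 2 {cedar, daisy}.
      Root pear: left subtree has 1 node {fir}, right has 1 {fig}.
      Root cedar: left subtree has 0 nodes { }, right has 1 {daisy}.

yew kale fir fig pear daisy cedar hop ash moss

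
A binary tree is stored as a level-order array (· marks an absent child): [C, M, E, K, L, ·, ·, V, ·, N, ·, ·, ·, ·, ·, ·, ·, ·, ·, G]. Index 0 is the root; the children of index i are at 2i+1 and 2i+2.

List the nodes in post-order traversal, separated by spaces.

Post-order visits the left subtree, then the right subtree, then the node.
At C: go left to M.
  At M: go left to K.
    At K: go left to V.
      V is a leaf — visit V.
    At K: no right child.
    Visit K.
  At M: go right to L.
    At L: go left to N.
      At N: go left to G.
        G is a leaf — visit G.
      At N: no right child.
      Visit N.
    At L: no right child.
    Visit L.
  Visit M.
At C: go right to E.
  E is a leaf — visit E.
Visit C.

V K G N L M E C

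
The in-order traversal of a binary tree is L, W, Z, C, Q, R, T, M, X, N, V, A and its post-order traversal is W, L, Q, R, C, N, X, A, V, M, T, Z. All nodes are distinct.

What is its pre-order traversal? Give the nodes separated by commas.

Z, L, W, T, C, R, Q, M, V, X, N, A

The last element of post-order is the root; it splits in-order into left and right subtrees.
Root Z: left subtree has 2 nodes {L, W}, right has 9 {C, Q, R, T, M, X, N, V, A}.
  Root L: left subtree has 0 nodes { }, right has 1 {W}.
  Root T: left subtree has 3 nodes {C, Q, R}, right has 5 {M, X, N, V, A}.
    Root C: left subtree has 0 nodes { }, right has 2 {Q, R}.
      Root R: left subtree has 1 node {Q}, right has 0 { }.
    Root M: left subtree has 0 nodes { }, right has 4 {X, N, V, A}.
      Root V: left subtree has 2 nodes {X, N}, right has 1 {A}.
        Root X: left subtree has 0 nodes { }, right has 1 {N}.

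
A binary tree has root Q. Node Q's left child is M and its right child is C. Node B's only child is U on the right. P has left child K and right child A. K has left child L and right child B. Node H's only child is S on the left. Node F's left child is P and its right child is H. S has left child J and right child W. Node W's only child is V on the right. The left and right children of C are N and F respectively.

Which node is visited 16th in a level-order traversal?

V

Level-order visits nodes level by level from the root, left to right within each level.
Level 0: Q
Level 1: M, C
Level 2: N, F
Level 3: P, H
Level 4: K, A, S
Level 5: L, B, J, W
Level 6: U, V
Full level-order sequence: Q, M, C, N, F, P, H, K, A, S, L, B, J, W, U, V.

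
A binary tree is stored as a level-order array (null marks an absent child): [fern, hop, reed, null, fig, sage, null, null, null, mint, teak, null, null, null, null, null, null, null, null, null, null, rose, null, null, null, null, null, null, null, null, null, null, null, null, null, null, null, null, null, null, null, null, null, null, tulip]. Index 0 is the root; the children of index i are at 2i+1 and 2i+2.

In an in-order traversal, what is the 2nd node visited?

mint

In-order visits the left subtree, then the node, then the right subtree.
At fern: go left to hop.
  At hop: no left child.
  Visit hop.
  At hop: go right to fig.
    At fig: go left to mint.
      mint is a leaf — visit mint.
    Visit fig.
    At fig: go right to teak.
      At teak: go left to rose.
        At rose: no left child.
        Visit rose.
        At rose: go right to tulip.
          tulip is a leaf — visit tulip.
      Visit teak.
      At teak: no right child.
Visit fern.
At fern: go right to reed.
  At reed: go left to sage.
    sage is a leaf — visit sage.
  Visit reed.
  At reed: no right child.
Full in-order sequence: hop, mint, fig, rose, tulip, teak, fern, sage, reed.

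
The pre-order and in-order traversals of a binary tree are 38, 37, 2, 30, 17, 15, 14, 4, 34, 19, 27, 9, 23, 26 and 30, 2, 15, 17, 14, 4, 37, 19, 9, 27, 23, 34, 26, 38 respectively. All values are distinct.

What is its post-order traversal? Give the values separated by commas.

30, 15, 4, 14, 17, 2, 9, 23, 27, 19, 26, 34, 37, 38

The first element of pre-order is the root; it splits in-order into left and right subtrees.
Root 38: left subtree has 13 nodes {30, 2, 15, 17, 14, 4, 37, 19, 9, 27, 23, 34, 26}, right has 0 { }.
  Root 37: left subtree has 6 nodes {30, 2, 15, 17, 14, 4}, right has 6 {19, 9, 27, 23, 34, 26}.
    Root 2: left subtree has 1 node {30}, right has 4 {15, 17, 14, 4}.
      Root 17: left subtree has 1 node {15}, right has 2 {14, 4}.
        Root 14: left subtree has 0 nodes { }, right has 1 {4}.
    Root 34: left subtree has 4 nodes {19, 9, 27, 23}, right has 1 {26}.
      Root 19: left subtree has 0 nodes { }, right has 3 {9, 27, 23}.
        Root 27: left subtree has 1 node {9}, right has 1 {23}.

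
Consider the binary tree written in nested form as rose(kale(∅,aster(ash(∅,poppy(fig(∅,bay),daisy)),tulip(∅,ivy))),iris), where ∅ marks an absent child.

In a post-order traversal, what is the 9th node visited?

Post-order visits the left subtree, then the right subtree, then the node.
At rose: go left to kale.
  At kale: no left child.
  At kale: go right to aster.
    At aster: go left to ash.
      At ash: no left child.
      At ash: go right to poppy.
        At poppy: go left to fig.
          At fig: no left child.
          At fig: go right to bay.
            bay is a leaf — visit bay.
          Visit fig.
        At poppy: go right to daisy.
          daisy is a leaf — visit daisy.
        Visit poppy.
      Visit ash.
    At aster: go right to tulip.
      At tulip: no left child.
      At tulip: go right to ivy.
        ivy is a leaf — visit ivy.
      Visit tulip.
    Visit aster.
  Visit kale.
At rose: go right to iris.
  iris is a leaf — visit iris.
Visit rose.
Full post-order sequence: bay, fig, daisy, poppy, ash, ivy, tulip, aster, kale, iris, rose.

kale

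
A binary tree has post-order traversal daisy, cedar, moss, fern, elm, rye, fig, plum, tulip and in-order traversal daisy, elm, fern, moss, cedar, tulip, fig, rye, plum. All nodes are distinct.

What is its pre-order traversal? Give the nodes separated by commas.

tulip, elm, daisy, fern, moss, cedar, plum, fig, rye

The last element of post-order is the root; it splits in-order into left and right subtrees.
Root tulip: left subtree has 5 nodes {daisy, elm, fern, moss, cedar}, right has 3 {fig, rye, plum}.
  Root elm: left subtree has 1 node {daisy}, right has 3 {fern, moss, cedar}.
    Root fern: left subtree has 0 nodes { }, right has 2 {moss, cedar}.
      Root moss: left subtree has 0 nodes { }, right has 1 {cedar}.
  Root plum: left subtree has 2 nodes {fig, rye}, right has 0 { }.
    Root fig: left subtree has 0 nodes { }, right has 1 {rye}.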